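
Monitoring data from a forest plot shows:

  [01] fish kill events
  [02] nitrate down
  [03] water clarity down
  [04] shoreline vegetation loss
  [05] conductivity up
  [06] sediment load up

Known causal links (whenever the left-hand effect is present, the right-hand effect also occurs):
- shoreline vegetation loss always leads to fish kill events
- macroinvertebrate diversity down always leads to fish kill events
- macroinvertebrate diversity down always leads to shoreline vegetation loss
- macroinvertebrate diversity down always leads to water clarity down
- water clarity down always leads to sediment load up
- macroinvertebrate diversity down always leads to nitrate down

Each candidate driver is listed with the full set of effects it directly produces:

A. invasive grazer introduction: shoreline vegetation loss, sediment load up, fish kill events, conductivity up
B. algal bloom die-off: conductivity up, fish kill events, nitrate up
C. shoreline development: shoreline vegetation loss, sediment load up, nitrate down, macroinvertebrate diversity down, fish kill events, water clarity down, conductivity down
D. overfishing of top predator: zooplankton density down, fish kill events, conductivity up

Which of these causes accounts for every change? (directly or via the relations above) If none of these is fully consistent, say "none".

none

Checking each candidate against the observations:
(A) invasive grazer introduction — does not account for nitrate down, water clarity down
(B) algal bloom die-off — fish kill events match; nitrate down miss; water clarity down miss; shoreline vegetation loss miss; conductivity up match; sediment load up miss
(C) shoreline development — fish kill events match; nitrate down match; water clarity down match; shoreline vegetation loss match; conductivity up miss; sediment load up match
(D) overfishing of top predator — does not account for nitrate down, water clarity down, shoreline vegetation loss, sediment load up
None of the listed candidates fits everything.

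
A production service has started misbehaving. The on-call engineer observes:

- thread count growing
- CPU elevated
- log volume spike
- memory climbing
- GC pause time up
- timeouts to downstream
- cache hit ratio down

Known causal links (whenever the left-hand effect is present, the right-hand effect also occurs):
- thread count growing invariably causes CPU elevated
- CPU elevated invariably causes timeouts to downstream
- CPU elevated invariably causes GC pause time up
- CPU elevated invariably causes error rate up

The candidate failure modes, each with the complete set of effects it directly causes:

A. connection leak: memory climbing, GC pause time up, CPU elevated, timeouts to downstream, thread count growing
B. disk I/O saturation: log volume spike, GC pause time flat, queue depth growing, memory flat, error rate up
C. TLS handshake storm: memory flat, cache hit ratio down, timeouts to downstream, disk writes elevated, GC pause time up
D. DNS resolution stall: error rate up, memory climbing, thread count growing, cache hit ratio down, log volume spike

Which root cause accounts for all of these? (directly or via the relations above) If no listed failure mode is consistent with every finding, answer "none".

D

Checking each candidate against the observations:
(A) connection leak — does not account for log volume spike, cache hit ratio down
(B) disk I/O saturation — thread count growing ✗; CPU elevated ✗; log volume spike ✓; memory climbing ✗; GC pause time up ✗; timeouts to downstream ✗; cache hit ratio down ✗
(C) TLS handshake storm — thread count growing ✗; CPU elevated ✗; log volume spike ✗; memory climbing ✗; GC pause time up ✓; timeouts to downstream ✓; cache hit ratio down ✓
(D) DNS resolution stall — thread count growing ✓; CPU elevated ✓ (by thread count growing → CPU elevated); log volume spike ✓; memory climbing ✓; GC pause time up ✓ (by thread count growing → CPU elevated → GC pause time up); timeouts to downstream ✓ (by thread count growing → CPU elevated → timeouts to downstream); cache hit ratio down ✓
Only (D) is consistent with every observation.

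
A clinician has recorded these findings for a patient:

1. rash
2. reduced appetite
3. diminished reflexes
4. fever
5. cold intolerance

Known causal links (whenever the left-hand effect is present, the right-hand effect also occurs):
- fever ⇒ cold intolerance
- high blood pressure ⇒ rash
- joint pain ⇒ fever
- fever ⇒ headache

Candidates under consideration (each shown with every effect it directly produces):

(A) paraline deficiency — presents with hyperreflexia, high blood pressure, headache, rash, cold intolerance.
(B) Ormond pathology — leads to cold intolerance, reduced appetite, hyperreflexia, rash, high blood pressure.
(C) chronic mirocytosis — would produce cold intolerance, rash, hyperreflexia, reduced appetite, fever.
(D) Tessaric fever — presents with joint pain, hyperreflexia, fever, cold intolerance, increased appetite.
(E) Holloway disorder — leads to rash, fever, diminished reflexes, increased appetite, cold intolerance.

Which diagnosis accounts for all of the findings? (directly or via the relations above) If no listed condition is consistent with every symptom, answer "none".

none

Checking each candidate against the observations:
(A) paraline deficiency — rash ✓; reduced appetite ✗; diminished reflexes ✗; fever ✗; cold intolerance ✓
(B) Ormond pathology — rash ✓; reduced appetite ✓; diminished reflexes ✗; fever ✗; cold intolerance ✓
(C) chronic mirocytosis — fails on diminished reflexes (predicts hyperreflexia, not diminished reflexes)
(D) Tessaric fever — fails on rash, reduced appetite, diminished reflexes (predicts increased appetite, not reduced appetite; predicts hyperreflexia, not diminished reflexes)
(E) Holloway disorder — rash ✓; reduced appetite ✗; diminished reflexes ✓; fever ✓; cold intolerance ✓
Every candidate fails on at least one observation.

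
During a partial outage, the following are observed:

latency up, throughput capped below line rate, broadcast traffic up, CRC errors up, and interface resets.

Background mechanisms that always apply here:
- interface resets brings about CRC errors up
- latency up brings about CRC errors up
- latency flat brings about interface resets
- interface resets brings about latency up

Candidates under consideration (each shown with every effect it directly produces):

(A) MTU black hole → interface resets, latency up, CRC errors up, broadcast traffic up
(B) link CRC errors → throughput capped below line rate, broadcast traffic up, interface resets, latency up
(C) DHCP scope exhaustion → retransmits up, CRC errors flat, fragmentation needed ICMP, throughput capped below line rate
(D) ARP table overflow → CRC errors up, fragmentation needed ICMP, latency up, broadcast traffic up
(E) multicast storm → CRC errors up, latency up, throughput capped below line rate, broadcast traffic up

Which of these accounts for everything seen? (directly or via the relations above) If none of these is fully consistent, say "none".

B

Checking each candidate against the observations:
(A) MTU black hole — does not account for throughput capped below line rate
(B) link CRC errors — accounts for every observation (CRC errors up via interface resets → CRC errors up)
(C) DHCP scope exhaustion — fails on latency up, broadcast traffic up, CRC errors up, interface resets (predicts CRC errors flat, not CRC errors up)
(D) ARP table overflow — does not account for throughput capped below line rate, interface resets
(E) multicast storm — latency up +; throughput capped below line rate +; broadcast traffic up +; CRC errors up +; interface resets -
(B) is the only candidate with no mismatches.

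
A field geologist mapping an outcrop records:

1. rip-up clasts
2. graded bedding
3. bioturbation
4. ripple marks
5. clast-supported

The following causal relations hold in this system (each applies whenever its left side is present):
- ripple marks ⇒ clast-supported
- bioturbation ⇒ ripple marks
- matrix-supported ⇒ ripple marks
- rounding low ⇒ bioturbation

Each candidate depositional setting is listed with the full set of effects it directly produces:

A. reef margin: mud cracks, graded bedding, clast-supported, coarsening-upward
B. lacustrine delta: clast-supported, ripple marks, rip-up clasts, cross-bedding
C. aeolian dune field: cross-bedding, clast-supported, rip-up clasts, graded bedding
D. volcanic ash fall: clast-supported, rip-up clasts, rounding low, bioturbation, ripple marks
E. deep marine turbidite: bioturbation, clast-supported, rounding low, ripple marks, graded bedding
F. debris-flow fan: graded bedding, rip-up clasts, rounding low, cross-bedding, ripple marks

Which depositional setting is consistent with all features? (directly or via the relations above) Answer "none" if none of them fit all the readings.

F

Checking each candidate against the observations:
(A) reef margin — does not account for rip-up clasts, bioturbation, ripple marks
(B) lacustrine delta — rip-up clasts match; graded bedding miss; bioturbation miss; ripple marks match; clast-supported match
(C) aeolian dune field — does not account for bioturbation, ripple marks
(D) volcanic ash fall — does not account for graded bedding
(E) deep marine turbidite — does not account for rip-up clasts
(F) debris-flow fan — accounts for every observation (bioturbation through rounding low → bioturbation)
(F) alone accounts for all the evidence.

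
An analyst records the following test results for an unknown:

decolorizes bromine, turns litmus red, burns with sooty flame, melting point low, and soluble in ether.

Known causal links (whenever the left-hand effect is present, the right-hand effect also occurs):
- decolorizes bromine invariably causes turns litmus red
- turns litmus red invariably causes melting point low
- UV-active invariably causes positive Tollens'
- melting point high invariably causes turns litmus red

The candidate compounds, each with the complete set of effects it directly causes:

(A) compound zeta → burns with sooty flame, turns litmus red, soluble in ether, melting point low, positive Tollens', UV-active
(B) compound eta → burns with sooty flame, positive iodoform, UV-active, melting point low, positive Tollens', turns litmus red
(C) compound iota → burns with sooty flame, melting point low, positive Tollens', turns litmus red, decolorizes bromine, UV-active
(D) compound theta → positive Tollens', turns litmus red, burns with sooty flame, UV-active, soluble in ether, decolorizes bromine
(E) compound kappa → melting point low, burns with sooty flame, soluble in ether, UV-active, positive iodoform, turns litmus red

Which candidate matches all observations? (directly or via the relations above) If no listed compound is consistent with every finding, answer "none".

Per-candidate check:
(A) compound zeta — decolorizes bromine -; turns litmus red +; burns with sooty flame +; melting point low +; soluble in ether +
(B) compound eta — decolorizes bromine -; turns litmus red +; burns with sooty flame +; melting point low +; soluble in ether -
(C) compound iota — decolorizes bromine +; turns litmus red +; burns with sooty flame +; melting point low +; soluble in ether -
(D) compound theta — decolorizes bromine +; turns litmus red +; burns with sooty flame +; melting point low + (by turns litmus red → melting point low); soluble in ether +
(E) compound kappa — does not account for decolorizes bromine
(D) is the only candidate with no mismatches.

D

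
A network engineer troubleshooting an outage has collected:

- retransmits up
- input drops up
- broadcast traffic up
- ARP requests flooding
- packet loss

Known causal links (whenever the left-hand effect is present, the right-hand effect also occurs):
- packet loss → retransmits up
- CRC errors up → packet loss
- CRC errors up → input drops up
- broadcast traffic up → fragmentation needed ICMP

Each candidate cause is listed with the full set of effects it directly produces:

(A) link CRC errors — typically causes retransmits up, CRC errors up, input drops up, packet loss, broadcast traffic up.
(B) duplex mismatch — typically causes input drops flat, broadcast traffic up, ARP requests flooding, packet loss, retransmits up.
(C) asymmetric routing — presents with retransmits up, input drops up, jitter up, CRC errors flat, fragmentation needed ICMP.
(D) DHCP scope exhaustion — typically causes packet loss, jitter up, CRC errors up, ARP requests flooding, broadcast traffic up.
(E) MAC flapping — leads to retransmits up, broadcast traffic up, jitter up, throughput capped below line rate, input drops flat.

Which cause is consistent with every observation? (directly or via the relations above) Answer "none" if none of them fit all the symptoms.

D

Checking each candidate against the observations:
(A) link CRC errors — retransmits up ✓; input drops up ✓; broadcast traffic up ✓; ARP requests flooding ✗; packet loss ✓
(B) duplex mismatch — retransmits up ✓; input drops up ✗; broadcast traffic up ✓; ARP requests flooding ✓; packet loss ✓
(C) asymmetric routing — retransmits up ✓; input drops up ✓; broadcast traffic up ✗; ARP requests flooding ✗; packet loss ✗
(D) DHCP scope exhaustion — retransmits up ✓ (by packet loss → retransmits up); input drops up ✓ (by CRC errors up → input drops up); broadcast traffic up ✓; ARP requests flooding ✓; packet loss ✓
(E) MAC flapping — retransmits up ✓; input drops up ✗; broadcast traffic up ✓; ARP requests flooding ✗; packet loss ✗
(D) is the only candidate with no mismatches.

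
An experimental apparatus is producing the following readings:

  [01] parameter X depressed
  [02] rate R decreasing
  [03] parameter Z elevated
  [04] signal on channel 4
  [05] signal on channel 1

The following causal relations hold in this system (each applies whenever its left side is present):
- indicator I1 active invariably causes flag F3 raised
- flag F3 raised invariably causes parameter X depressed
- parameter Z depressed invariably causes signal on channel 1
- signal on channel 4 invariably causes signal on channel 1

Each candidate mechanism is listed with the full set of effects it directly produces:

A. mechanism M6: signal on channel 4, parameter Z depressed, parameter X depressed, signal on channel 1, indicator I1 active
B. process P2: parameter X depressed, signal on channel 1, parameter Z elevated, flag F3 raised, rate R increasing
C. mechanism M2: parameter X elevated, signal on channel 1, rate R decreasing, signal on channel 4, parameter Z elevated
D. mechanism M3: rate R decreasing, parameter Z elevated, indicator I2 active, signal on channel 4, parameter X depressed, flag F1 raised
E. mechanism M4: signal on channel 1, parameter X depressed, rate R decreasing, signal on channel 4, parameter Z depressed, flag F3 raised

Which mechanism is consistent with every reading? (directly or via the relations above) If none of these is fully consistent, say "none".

For each candidate, compare predicted effects to what was observed:
(A) mechanism M6 — parameter X depressed +; rate R decreasing -; parameter Z elevated -; signal on channel 4 +; signal on channel 1 +
(B) process P2 — parameter X depressed +; rate R decreasing -; parameter Z elevated +; signal on channel 4 -; signal on channel 1 +
(C) mechanism M2 — fails on parameter X depressed (predicts parameter X elevated, not parameter X depressed)
(D) mechanism M3 — parameter X depressed +; rate R decreasing +; parameter Z elevated +; signal on channel 4 +; signal on channel 1 + (through signal on channel 4 → signal on channel 1)
(E) mechanism M4 — fails on parameter Z elevated (predicts parameter Z depressed, not parameter Z elevated)
Only (D) is consistent with every observation.

D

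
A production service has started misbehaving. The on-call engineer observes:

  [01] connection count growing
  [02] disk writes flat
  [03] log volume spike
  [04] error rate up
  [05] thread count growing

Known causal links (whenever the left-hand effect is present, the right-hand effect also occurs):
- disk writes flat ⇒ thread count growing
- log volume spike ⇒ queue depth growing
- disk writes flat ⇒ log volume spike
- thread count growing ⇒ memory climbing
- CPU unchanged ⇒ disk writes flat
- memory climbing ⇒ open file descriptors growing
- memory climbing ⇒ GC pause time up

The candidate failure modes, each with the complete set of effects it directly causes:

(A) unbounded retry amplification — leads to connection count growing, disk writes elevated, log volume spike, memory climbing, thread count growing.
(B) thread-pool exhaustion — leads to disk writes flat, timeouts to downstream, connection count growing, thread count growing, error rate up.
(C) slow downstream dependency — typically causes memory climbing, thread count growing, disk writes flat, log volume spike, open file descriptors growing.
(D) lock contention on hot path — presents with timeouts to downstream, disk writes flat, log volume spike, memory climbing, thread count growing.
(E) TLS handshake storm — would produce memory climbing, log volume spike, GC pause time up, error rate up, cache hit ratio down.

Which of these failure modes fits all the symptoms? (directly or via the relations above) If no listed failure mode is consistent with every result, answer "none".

For each candidate, compare predicted effects to what was observed:
(A) unbounded retry amplification — fails on disk writes flat, error rate up (predicts disk writes elevated, not disk writes flat)
(B) thread-pool exhaustion — accounts for every observation (log volume spike via disk writes flat → log volume spike)
(C) slow downstream dependency — does not account for connection count growing, error rate up
(D) lock contention on hot path — connection count growing -; disk writes flat +; log volume spike +; error rate up -; thread count growing +
(E) TLS handshake storm — connection count growing -; disk writes flat -; log volume spike +; error rate up +; thread count growing -
Only (B) is consistent with every observation.

B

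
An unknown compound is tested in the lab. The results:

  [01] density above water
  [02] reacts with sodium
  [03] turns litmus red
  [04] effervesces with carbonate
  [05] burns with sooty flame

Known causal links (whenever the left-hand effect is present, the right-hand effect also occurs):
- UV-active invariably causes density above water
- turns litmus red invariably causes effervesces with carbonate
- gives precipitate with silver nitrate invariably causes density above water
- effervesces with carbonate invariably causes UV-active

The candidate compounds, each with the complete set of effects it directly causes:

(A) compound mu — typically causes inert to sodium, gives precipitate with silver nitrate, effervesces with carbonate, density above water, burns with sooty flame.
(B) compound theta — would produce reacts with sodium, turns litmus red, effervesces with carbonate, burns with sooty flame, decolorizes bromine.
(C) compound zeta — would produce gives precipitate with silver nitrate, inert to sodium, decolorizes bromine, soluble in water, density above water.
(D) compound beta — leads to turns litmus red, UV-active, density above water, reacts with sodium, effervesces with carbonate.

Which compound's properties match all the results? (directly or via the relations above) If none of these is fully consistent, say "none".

B

Checking each candidate against the observations:
(A) compound mu — fails on reacts with sodium, turns litmus red (predicts inert to sodium, not reacts with sodium)
(B) compound theta — accounts for every observation (density above water by effervesces with carbonate → UV-active → density above water)
(C) compound zeta — fails on reacts with sodium, turns litmus red, effervesces with carbonate, burns with sooty flame (predicts inert to sodium, not reacts with sodium)
(D) compound beta — does not account for burns with sooty flame
(B) is the only candidate with no mismatches.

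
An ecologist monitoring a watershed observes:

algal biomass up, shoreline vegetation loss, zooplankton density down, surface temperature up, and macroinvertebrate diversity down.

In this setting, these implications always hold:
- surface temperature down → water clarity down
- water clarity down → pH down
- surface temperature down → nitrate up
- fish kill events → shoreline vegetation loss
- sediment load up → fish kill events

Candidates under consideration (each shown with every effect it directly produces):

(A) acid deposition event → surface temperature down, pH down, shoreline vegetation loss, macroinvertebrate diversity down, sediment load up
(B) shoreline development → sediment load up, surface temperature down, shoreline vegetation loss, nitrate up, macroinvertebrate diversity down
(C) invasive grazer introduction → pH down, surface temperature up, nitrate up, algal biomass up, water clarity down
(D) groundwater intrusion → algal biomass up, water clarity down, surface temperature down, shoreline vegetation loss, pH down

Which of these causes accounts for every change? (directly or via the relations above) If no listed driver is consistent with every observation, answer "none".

Checking each candidate against the observations:
(A) acid deposition event — algal biomass up NO; shoreline vegetation loss yes; zooplankton density down NO; surface temperature up NO; macroinvertebrate diversity down yes
(B) shoreline development — fails on algal biomass up, zooplankton density down, surface temperature up (predicts surface temperature down, not surface temperature up)
(C) invasive grazer introduction — does not account for shoreline vegetation loss, zooplankton density down, macroinvertebrate diversity down
(D) groundwater intrusion — algal biomass up yes; shoreline vegetation loss yes; zooplankton density down NO; surface temperature up NO; macroinvertebrate diversity down NO
Every candidate fails on at least one observation.

none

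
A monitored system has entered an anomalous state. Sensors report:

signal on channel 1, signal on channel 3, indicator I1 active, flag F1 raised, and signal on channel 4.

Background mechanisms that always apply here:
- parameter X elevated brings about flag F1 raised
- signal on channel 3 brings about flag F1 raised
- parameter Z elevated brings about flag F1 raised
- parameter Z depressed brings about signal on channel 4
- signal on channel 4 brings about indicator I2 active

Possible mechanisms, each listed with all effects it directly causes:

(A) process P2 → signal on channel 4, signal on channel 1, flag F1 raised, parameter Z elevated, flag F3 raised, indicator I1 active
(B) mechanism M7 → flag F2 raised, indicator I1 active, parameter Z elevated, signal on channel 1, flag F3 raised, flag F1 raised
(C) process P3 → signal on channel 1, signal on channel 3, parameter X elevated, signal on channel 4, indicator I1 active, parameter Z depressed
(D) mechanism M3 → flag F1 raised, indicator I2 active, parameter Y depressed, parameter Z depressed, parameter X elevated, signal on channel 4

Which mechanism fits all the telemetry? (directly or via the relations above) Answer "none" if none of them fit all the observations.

C

Checking each candidate against the observations:
(A) process P2 — signal on channel 1 match; signal on channel 3 miss; indicator I1 active match; flag F1 raised match; signal on channel 4 match
(B) mechanism M7 — does not account for signal on channel 3, signal on channel 4
(C) process P3 — signal on channel 1 match; signal on channel 3 match; indicator I1 active match; flag F1 raised match (through signal on channel 3 → flag F1 raised); signal on channel 4 match
(D) mechanism M3 — does not account for signal on channel 1, signal on channel 3, indicator I1 active
(C) is the only candidate with no mismatches.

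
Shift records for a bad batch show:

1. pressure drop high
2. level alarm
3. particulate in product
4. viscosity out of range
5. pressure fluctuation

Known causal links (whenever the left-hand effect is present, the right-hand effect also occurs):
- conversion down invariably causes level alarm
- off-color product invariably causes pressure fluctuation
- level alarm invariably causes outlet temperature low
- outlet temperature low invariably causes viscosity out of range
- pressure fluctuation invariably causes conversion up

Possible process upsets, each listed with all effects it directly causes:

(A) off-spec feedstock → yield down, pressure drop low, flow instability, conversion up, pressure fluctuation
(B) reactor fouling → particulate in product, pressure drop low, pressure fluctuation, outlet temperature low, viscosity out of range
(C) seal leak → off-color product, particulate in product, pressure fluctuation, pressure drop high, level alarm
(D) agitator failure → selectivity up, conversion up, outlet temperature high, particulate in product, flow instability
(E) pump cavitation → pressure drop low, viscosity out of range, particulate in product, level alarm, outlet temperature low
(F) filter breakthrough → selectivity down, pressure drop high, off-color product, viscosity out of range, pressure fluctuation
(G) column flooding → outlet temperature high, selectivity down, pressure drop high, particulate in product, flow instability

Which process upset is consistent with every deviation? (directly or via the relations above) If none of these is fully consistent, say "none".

Checking each candidate against the observations:
(A) off-spec feedstock — fails on pressure drop high, level alarm, particulate in product, viscosity out of range (predicts pressure drop low, not pressure drop high)
(B) reactor fouling — fails on pressure drop high, level alarm (predicts pressure drop low, not pressure drop high)
(C) seal leak — pressure drop high match; level alarm match; particulate in product match; viscosity out of range match (via level alarm → outlet temperature low → viscosity out of range); pressure fluctuation match
(D) agitator failure — pressure drop high miss; level alarm miss; particulate in product match; viscosity out of range miss; pressure fluctuation miss
(E) pump cavitation — pressure drop high miss; level alarm match; particulate in product match; viscosity out of range match; pressure fluctuation miss
(F) filter breakthrough — does not account for level alarm, particulate in product
(G) column flooding — pressure drop high match; level alarm miss; particulate in product match; viscosity out of range miss; pressure fluctuation miss
(C) alone accounts for all the evidence.

C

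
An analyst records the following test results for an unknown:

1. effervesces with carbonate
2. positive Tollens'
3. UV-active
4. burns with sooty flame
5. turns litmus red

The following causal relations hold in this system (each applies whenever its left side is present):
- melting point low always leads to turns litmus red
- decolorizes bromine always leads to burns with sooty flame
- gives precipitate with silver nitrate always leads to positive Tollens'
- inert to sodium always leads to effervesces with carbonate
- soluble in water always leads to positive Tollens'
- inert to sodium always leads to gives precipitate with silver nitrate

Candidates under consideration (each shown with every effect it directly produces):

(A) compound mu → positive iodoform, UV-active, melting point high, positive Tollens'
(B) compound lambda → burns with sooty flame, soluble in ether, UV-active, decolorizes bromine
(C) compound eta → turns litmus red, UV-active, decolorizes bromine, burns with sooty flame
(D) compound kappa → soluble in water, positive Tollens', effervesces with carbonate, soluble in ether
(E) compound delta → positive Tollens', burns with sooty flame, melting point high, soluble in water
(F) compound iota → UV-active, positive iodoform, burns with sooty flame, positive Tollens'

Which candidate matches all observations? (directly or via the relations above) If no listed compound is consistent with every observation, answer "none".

none

Checking each candidate against the observations:
(A) compound mu — effervesces with carbonate NO; positive Tollens' yes; UV-active yes; burns with sooty flame NO; turns litmus red NO
(B) compound lambda — does not account for effervesces with carbonate, positive Tollens', turns litmus red
(C) compound eta — effervesces with carbonate NO; positive Tollens' NO; UV-active yes; burns with sooty flame yes; turns litmus red yes
(D) compound kappa — effervesces with carbonate yes; positive Tollens' yes; UV-active NO; burns with sooty flame NO; turns litmus red NO
(E) compound delta — does not account for effervesces with carbonate, UV-active, turns litmus red
(F) compound iota — does not account for effervesces with carbonate, turns litmus red
None of the listed candidates fits everything.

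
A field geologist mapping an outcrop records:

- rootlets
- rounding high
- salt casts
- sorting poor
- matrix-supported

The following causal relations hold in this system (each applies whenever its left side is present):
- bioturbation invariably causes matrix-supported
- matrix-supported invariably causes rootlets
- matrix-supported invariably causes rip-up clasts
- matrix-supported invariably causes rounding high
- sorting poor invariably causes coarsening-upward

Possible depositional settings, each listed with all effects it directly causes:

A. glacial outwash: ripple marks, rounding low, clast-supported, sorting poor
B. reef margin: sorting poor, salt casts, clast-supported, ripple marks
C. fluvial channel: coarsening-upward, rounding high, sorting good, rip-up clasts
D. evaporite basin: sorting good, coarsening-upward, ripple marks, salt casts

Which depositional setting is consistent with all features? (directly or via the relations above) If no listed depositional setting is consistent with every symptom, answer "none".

Checking each candidate against the observations:
(A) glacial outwash — rootlets -; rounding high -; salt casts -; sorting poor +; matrix-supported -
(B) reef margin — fails on rootlets, rounding high, matrix-supported (predicts clast-supported, not matrix-supported)
(C) fluvial channel — rootlets -; rounding high +; salt casts -; sorting poor -; matrix-supported -
(D) evaporite basin — fails on rootlets, rounding high, sorting poor, matrix-supported (predicts sorting good, not sorting poor)
None of the listed candidates fits everything.

none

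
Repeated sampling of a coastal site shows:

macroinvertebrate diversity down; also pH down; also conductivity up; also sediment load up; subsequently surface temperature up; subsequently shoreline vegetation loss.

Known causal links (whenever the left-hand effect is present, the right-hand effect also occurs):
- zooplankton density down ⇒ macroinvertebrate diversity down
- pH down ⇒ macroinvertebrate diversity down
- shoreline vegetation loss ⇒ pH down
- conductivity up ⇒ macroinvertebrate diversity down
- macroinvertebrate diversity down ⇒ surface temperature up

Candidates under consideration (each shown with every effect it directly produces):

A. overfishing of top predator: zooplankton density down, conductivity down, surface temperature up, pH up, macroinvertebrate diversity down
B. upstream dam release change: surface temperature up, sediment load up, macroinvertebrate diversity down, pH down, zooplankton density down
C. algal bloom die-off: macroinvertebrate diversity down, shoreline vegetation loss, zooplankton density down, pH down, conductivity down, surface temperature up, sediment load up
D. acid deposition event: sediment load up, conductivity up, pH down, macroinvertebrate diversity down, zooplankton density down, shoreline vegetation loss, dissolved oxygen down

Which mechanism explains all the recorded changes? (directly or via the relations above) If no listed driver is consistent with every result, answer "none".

D

Checking each candidate against the observations:
(A) overfishing of top predator — macroinvertebrate diversity down match; pH down miss; conductivity up miss; sediment load up miss; surface temperature up match; shoreline vegetation loss miss
(B) upstream dam release change — macroinvertebrate diversity down match; pH down match; conductivity up miss; sediment load up match; surface temperature up match; shoreline vegetation loss miss
(C) algal bloom die-off — macroinvertebrate diversity down match; pH down match; conductivity up miss; sediment load up match; surface temperature up match; shoreline vegetation loss match
(D) acid deposition event — macroinvertebrate diversity down match; pH down match; conductivity up match; sediment load up match; surface temperature up match (through macroinvertebrate diversity down → surface temperature up); shoreline vegetation loss match
Only (D) is consistent with every observation.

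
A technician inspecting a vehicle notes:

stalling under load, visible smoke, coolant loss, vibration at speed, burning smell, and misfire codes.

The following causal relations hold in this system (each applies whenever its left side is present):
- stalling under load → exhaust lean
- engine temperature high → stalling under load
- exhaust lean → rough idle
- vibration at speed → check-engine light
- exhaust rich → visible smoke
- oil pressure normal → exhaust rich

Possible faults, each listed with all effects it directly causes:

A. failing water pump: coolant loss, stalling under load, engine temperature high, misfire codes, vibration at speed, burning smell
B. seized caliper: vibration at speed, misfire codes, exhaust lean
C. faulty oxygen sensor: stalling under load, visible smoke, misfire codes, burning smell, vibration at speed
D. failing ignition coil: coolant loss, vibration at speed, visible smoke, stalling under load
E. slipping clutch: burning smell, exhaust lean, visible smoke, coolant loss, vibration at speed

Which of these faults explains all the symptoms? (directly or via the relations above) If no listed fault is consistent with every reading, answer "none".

none

For each candidate, compare predicted effects to what was observed:
(A) failing water pump — stalling under load yes; visible smoke NO; coolant loss yes; vibration at speed yes; burning smell yes; misfire codes yes
(B) seized caliper — does not account for stalling under load, visible smoke, coolant loss, burning smell
(C) faulty oxygen sensor — stalling under load yes; visible smoke yes; coolant loss NO; vibration at speed yes; burning smell yes; misfire codes yes
(D) failing ignition coil — does not account for burning smell, misfire codes
(E) slipping clutch — does not account for stalling under load, misfire codes
No candidate is consistent with all observations.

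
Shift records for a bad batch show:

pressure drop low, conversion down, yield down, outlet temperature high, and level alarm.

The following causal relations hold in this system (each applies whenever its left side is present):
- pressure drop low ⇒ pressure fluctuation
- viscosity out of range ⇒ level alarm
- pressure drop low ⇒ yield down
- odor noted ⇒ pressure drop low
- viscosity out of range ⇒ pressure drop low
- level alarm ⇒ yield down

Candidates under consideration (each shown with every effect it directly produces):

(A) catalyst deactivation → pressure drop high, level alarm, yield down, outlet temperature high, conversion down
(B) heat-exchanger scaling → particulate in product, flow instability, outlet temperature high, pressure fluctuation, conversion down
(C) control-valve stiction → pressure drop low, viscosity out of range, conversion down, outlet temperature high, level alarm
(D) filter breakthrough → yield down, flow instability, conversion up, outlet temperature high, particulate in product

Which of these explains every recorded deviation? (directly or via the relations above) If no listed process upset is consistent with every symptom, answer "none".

Checking each candidate against the observations:
(A) catalyst deactivation — pressure drop low -; conversion down +; yield down +; outlet temperature high +; level alarm +
(B) heat-exchanger scaling — pressure drop low -; conversion down +; yield down -; outlet temperature high +; level alarm -
(C) control-valve stiction — accounts for every observation (yield down by level alarm → yield down)
(D) filter breakthrough — pressure drop low -; conversion down -; yield down +; outlet temperature high +; level alarm -
(C) alone accounts for all the evidence.

C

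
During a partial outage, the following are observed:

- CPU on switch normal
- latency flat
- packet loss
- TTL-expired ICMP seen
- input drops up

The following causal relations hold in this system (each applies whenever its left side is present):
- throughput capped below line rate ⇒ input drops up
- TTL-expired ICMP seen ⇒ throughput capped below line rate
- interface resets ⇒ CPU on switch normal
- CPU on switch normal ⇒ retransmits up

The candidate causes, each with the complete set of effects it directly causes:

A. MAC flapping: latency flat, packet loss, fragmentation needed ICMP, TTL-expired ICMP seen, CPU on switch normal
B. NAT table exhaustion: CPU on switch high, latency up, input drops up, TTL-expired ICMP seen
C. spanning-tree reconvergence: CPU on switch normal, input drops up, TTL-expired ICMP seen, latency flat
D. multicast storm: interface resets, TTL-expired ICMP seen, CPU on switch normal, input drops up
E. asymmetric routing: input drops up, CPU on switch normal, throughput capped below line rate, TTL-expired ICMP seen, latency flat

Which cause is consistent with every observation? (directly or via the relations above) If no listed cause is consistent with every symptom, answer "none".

A

For each candidate, compare predicted effects to what was observed:
(A) MAC flapping — accounts for every observation (input drops up through TTL-expired ICMP seen → throughput capped below line rate → input drops up)
(B) NAT table exhaustion — CPU on switch normal ✗; latency flat ✗; packet loss ✗; TTL-expired ICMP seen ✓; input drops up ✓
(C) spanning-tree reconvergence — CPU on switch normal ✓; latency flat ✓; packet loss ✗; TTL-expired ICMP seen ✓; input drops up ✓
(D) multicast storm — CPU on switch normal ✓; latency flat ✗; packet loss ✗; TTL-expired ICMP seen ✓; input drops up ✓
(E) asymmetric routing — CPU on switch normal ✓; latency flat ✓; packet loss ✗; TTL-expired ICMP seen ✓; input drops up ✓
(A) is the only candidate with no mismatches.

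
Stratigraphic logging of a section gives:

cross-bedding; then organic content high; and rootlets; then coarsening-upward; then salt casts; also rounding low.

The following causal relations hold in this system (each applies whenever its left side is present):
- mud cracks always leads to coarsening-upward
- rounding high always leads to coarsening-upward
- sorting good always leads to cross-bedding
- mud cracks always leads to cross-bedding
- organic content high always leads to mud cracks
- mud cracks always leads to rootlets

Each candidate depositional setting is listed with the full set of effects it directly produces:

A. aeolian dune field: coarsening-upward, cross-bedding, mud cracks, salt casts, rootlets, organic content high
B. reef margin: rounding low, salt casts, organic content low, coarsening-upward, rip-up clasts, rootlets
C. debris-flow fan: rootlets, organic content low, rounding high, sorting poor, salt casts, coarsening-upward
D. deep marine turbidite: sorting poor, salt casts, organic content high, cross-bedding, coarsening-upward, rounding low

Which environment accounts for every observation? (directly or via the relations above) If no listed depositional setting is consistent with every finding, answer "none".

D

Testing each hypothesis:
(A) aeolian dune field — does not account for rounding low
(B) reef margin — cross-bedding miss; organic content high miss; rootlets match; coarsening-upward match; salt casts match; rounding low match
(C) debris-flow fan — cross-bedding miss; organic content high miss; rootlets match; coarsening-upward match; salt casts match; rounding low miss
(D) deep marine turbidite — cross-bedding match; organic content high match; rootlets match (via organic content high → mud cracks → rootlets); coarsening-upward match; salt casts match; rounding low match
(D) is the only candidate with no mismatches.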